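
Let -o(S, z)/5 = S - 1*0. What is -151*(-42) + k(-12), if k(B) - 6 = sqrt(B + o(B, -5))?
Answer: 6348 + 4*sqrt(3) ≈ 6354.9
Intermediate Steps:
o(S, z) = -5*S (o(S, z) = -5*(S - 1*0) = -5*(S + 0) = -5*S)
k(B) = 6 + 2*sqrt(-B) (k(B) = 6 + sqrt(B - 5*B) = 6 + sqrt(-4*B) = 6 + 2*sqrt(-B))
-151*(-42) + k(-12) = -151*(-42) + (6 + 2*sqrt(-1*(-12))) = 6342 + (6 + 2*sqrt(12)) = 6342 + (6 + 2*(2*sqrt(3))) = 6342 + (6 + 4*sqrt(3)) = 6348 + 4*sqrt(3)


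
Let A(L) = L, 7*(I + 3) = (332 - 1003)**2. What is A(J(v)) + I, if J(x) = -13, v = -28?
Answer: 450129/7 ≈ 64304.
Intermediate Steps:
I = 450220/7 (I = -3 + (332 - 1003)**2/7 = -3 + (1/7)*(-671)**2 = -3 + (1/7)*450241 = -3 + 450241/7 = 450220/7 ≈ 64317.)
A(J(v)) + I = -13 + 450220/7 = 450129/7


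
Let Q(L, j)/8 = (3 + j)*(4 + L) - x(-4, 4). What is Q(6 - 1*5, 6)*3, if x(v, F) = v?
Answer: 1176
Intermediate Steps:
Q(L, j) = 32 + 8*(3 + j)*(4 + L) (Q(L, j) = 8*((3 + j)*(4 + L) - 1*(-4)) = 8*((3 + j)*(4 + L) + 4) = 8*(4 + (3 + j)*(4 + L)) = 32 + 8*(3 + j)*(4 + L))
Q(6 - 1*5, 6)*3 = (128 + 24*(6 - 1*5) + 32*6 + 8*(6 - 1*5)*6)*3 = (128 + 24*(6 - 5) + 192 + 8*(6 - 5)*6)*3 = (128 + 24*1 + 192 + 8*1*6)*3 = (128 + 24 + 192 + 48)*3 = 392*3 = 1176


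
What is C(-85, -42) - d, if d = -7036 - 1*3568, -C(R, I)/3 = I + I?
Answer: 10856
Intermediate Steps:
C(R, I) = -6*I (C(R, I) = -3*(I + I) = -6*I)
d = -10604 (d = -7036 - 3568 = -10604)
C(-85, -42) - d = -6*(-42) - 1*(-10604) = 252 + 10604 = 10856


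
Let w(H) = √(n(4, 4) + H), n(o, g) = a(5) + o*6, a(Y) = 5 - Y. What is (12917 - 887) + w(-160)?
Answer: 12030 + 2*I*√34 ≈ 12030.0 + 11.662*I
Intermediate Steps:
n(o, g) = 6*o (n(o, g) = (5 - 1*5) + o*6 = (5 - 5) + 6*o = 0 + 6*o = 6*o)
w(H) = √(24 + H) (w(H) = √(6*4 + H) = √(24 + H))
(12917 - 887) + w(-160) = (12917 - 887) + √(24 - 160) = 12030 + √(-136) = 12030 + 2*I*√34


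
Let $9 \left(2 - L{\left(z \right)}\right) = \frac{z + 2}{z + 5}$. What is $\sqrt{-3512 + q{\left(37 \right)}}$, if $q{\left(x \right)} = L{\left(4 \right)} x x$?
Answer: $\frac{2 i \sqrt{17727}}{9} \approx 29.587 i$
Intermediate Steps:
$L{\left(z \right)} = 2 - \frac{2 + z}{9 \left(5 + z\right)}$ ($L{\left(z \right)} = 2 - \frac{\left(z + 2\right) \frac{1}{z + 5}}{9} = 2 - \frac{\left(2 + z\right) \frac{1}{5 + z}}{9} = 2 - \frac{\frac{1}{5 + z} \left(2 + z\right)}{9} = 2 - \frac{2 + z}{9 \left(5 + z\right)}$)
$q{\left(x \right)} = \frac{52 x^{2}}{27}$ ($q{\left(x \right)} = \frac{88 + 17 \cdot 4}{9 \left(5 + 4\right)} x x = \frac{88 + 68}{9 \cdot 9} x x = \frac{1}{9} \cdot \frac{1}{9} \cdot 156 x x = \frac{52 x}{27} x = \frac{52 x^{2}}{27}$)
$\sqrt{-3512 + q{\left(37 \right)}} = \sqrt{-3512 + \frac{52 \cdot 37^{2}}{27}} = \sqrt{-3512 + \frac{52}{27} \cdot 1369} = \sqrt{-3512 + \frac{71188}{27}} = \sqrt{- \frac{23636}{27}} = \frac{2 i \sqrt{17727}}{9}$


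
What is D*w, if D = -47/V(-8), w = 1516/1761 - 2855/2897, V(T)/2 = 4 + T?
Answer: -29882741/40812936 ≈ -0.73219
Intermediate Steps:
V(T) = 8 + 2*T (V(T) = 2*(4 + T) = 8 + 2*T)
w = -635803/5101617 (w = 1516*(1/1761) - 2855*1/2897 = 1516/1761 - 2855/2897 = -635803/5101617 ≈ -0.12463)
D = 47/8 (D = -47/(8 + 2*(-8)) = -47/(8 - 16) = -47/(-8) = -47*(-1/8) = 47/8 ≈ 5.8750)
D*w = (47/8)*(-635803/5101617) = -29882741/40812936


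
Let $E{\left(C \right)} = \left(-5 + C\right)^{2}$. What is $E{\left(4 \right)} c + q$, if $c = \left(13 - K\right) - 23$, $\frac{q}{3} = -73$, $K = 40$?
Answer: $-269$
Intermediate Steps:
$q = -219$ ($q = 3 \left(-73\right) = -219$)
$c = -50$ ($c = \left(13 - 40\right) - 23 = -27 - 23 = -50$)
$E{\left(4 \right)} c + q = \left(-5 + 4\right)^{2} \left(-50\right) - 219 = \left(-1\right)^{2} \left(-50\right) - 219 = 1 \left(-50\right) - 219 = -50 - 219 = -269$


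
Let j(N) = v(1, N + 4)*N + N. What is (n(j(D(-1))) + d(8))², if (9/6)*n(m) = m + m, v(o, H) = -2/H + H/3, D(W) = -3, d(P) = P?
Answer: 1024/9 ≈ 113.78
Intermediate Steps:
v(o, H) = -2/H + H/3 (v(o, H) = -2/H + H*(⅓) = -2/H + H/3)
j(N) = N + N*(4/3 - 2/(4 + N) + N/3) (j(N) = (-2/(N + 4) + (N + 4)/3)*N + N = (-2/(4 + N) + (4 + N)/3)*N + N = (-2/(4 + N) + (4/3 + N/3))*N + N = (4/3 - 2/(4 + N) + N/3)*N + N = N*(4/3 - 2/(4 + N) + N/3) + N = N + N*(4/3 - 2/(4 + N) + N/3))
n(m) = 4*m/3 (n(m) = 2*(m + m)/3 = 2*(2*m)/3 = 4*m/3)
(n(j(D(-1))) + d(8))² = (4*((⅓)*(-3)*(22 + (-3)² + 11*(-3))/(4 - 3))/3 + 8)² = (4*((⅓)*(-3)*(22 + 9 - 33)/1)/3 + 8)² = (4*((⅓)*(-3)*1*(-2))/3 + 8)² = ((4/3)*2 + 8)² = (8/3 + 8)² = (32/3)² = 1024/9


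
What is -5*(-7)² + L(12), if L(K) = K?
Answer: -233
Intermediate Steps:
-5*(-7)² + L(12) = -5*(-7)² + 12 = -5*49 + 12 = -245 + 12 = -233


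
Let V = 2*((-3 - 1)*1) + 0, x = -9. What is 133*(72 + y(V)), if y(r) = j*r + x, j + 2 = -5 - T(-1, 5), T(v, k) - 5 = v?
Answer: 20083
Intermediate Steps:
T(v, k) = 5 + v
V = -8 (V = 2*(-4*1) + 0 = 2*(-4) + 0 = -8 + 0 = -8)
j = -11 (j = -2 + (-5 - (5 - 1)) = -2 + (-5 - 1*4) = -2 + (-5 - 4) = -2 - 9 = -11)
y(r) = -9 - 11*r (y(r) = -11*r - 9 = -9 - 11*r)
133*(72 + y(V)) = 133*(72 + (-9 - 11*(-8))) = 133*(72 + (-9 + 88)) = 133*(72 + 79) = 133*151 = 20083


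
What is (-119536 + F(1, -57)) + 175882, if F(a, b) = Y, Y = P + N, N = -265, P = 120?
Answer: 56201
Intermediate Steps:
Y = -145 (Y = 120 - 265 = -145)
F(a, b) = -145
(-119536 + F(1, -57)) + 175882 = (-119536 - 145) + 175882 = -119681 + 175882 = 56201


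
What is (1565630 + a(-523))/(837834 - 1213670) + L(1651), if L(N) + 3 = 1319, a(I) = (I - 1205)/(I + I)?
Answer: 128928533347/98281114 ≈ 1311.8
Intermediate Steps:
a(I) = (-1205 + I)/(2*I) (a(I) = (-1205 + I)/((2*I)) = (-1205 + I)*(1/(2*I)) = (-1205 + I)/(2*I))
L(N) = 1316 (L(N) = -3 + 1319 = 1316)
(1565630 + a(-523))/(837834 - 1213670) + L(1651) = (1565630 + (½)*(-1205 - 523)/(-523))/(837834 - 1213670) + 1316 = (1565630 + (½)*(-1/523)*(-1728))/(-375836) + 1316 = (1565630 + 864/523)*(-1/375836) + 1316 = (818825354/523)*(-1/375836) + 1316 = -409412677/98281114 + 1316 = 128928533347/98281114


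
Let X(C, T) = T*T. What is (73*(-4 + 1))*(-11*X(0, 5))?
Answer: 60225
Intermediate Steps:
X(C, T) = T**2
(73*(-4 + 1))*(-11*X(0, 5)) = (73*(-4 + 1))*(-11*5**2) = (73*(-3))*(-11*25) = -219*(-275) = 60225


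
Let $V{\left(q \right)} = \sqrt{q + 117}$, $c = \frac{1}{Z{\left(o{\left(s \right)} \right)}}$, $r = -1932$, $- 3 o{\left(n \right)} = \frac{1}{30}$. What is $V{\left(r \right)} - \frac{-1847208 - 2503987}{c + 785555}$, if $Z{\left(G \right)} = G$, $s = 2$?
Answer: $\frac{870239}{157093} + 11 i \sqrt{15} \approx 5.5396 + 42.603 i$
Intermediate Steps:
$o{\left(n \right)} = - \frac{1}{90}$ ($o{\left(n \right)} = - \frac{1}{3 \cdot 30} = \left(- \frac{1}{3}\right) \frac{1}{30} = - \frac{1}{90}$)
$c = -90$ ($c = \frac{1}{- \frac{1}{90}} = -90$)
$V{\left(q \right)} = \sqrt{117 + q}$
$V{\left(r \right)} - \frac{-1847208 - 2503987}{c + 785555} = \sqrt{117 - 1932} - \frac{-1847208 - 2503987}{-90 + 785555} = \sqrt{-1815} - - \frac{4351195}{785465} = 11 i \sqrt{15} - \left(-4351195\right) \frac{1}{785465} = 11 i \sqrt{15} - - \frac{870239}{157093} = 11 i \sqrt{15} + \frac{870239}{157093} = \frac{870239}{157093} + 11 i \sqrt{15}$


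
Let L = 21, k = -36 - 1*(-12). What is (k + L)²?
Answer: 9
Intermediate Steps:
k = -24 (k = -36 + 12 = -24)
(k + L)² = (-24 + 21)² = (-3)² = 9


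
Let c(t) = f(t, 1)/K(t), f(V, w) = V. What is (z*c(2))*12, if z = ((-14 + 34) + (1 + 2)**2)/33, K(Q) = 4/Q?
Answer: 116/11 ≈ 10.545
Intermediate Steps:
z = 29/33 (z = (20 + 3**2)*(1/33) = (20 + 9)*(1/33) = 29*(1/33) = 29/33 ≈ 0.87879)
c(t) = t**2/4 (c(t) = t/((4/t)) = t*(t/4) = t**2/4)
(z*c(2))*12 = (29*((1/4)*2**2)/33)*12 = (29*((1/4)*4)/33)*12 = ((29/33)*1)*12 = (29/33)*12 = 116/11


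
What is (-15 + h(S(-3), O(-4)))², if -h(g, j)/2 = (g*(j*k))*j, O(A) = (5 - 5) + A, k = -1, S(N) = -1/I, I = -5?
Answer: 1849/25 ≈ 73.960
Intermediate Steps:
S(N) = ⅕ (S(N) = -1/(-5) = -1*(-⅕) = ⅕)
O(A) = A (O(A) = 0 + A = A)
h(g, j) = 2*g*j² (h(g, j) = -2*g*(j*(-1))*j = -2*g*(-j)*j = -2*(-g*j)*j = -(-2)*g*j² = 2*g*j²)
(-15 + h(S(-3), O(-4)))² = (-15 + 2*(⅕)*(-4)²)² = (-15 + 2*(⅕)*16)² = (-15 + 32/5)² = (-43/5)² = 1849/25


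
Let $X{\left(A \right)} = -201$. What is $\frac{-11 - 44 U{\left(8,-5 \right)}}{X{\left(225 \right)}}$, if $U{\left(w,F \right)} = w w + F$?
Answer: $\frac{869}{67} \approx 12.97$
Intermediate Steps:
$U{\left(w,F \right)} = F + w^{2}$ ($U{\left(w,F \right)} = w^{2} + F = F + w^{2}$)
$\frac{-11 - 44 U{\left(8,-5 \right)}}{X{\left(225 \right)}} = \frac{-11 - 44 \left(-5 + 8^{2}\right)}{-201} = \left(-11 - 44 \left(-5 + 64\right)\right) \left(- \frac{1}{201}\right) = \left(-11 - 2596\right) \left(- \frac{1}{201}\right) = \left(-2607\right) \left(- \frac{1}{201}\right) = \frac{869}{67}$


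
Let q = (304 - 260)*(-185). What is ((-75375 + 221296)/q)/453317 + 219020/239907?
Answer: 808148875758253/885256921164660 ≈ 0.91290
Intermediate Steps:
q = -8140 (q = 44*(-185) = -8140)
((-75375 + 221296)/q)/453317 + 219020/239907 = ((-75375 + 221296)/(-8140))/453317 + 219020/239907 = (145921*(-1/8140))*(1/453317) + 219020*(1/239907) = -145921/8140*1/453317 + 219020/239907 = -145921/3690000380 + 219020/239907 = 808148875758253/885256921164660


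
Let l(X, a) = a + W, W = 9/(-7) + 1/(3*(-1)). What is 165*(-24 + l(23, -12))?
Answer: -43450/7 ≈ -6207.1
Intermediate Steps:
W = -34/21 (W = 9*(-⅐) + (⅓)*(-1) = -9/7 - ⅓ = -34/21 ≈ -1.6190)
l(X, a) = -34/21 + a (l(X, a) = a - 34/21 = -34/21 + a)
165*(-24 + l(23, -12)) = 165*(-24 + (-34/21 - 12)) = 165*(-24 - 286/21) = 165*(-790/21) = -43450/7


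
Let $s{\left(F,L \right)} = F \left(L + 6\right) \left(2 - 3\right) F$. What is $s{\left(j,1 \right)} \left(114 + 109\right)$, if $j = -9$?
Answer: $-126441$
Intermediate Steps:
$s{\left(F,L \right)} = F^{2} \left(-6 - L\right)$ ($s{\left(F,L \right)} = F \left(6 + L\right) \left(-1\right) F = F \left(-6 - L\right) F = F^{2} \left(-6 - L\right)$)
$s{\left(j,1 \right)} \left(114 + 109\right) = \left(-9\right)^{2} \left(-6 - 1\right) \left(114 + 109\right) = 81 \left(-6 - 1\right) 223 = 81 \left(-7\right) 223 = \left(-567\right) 223 = -126441$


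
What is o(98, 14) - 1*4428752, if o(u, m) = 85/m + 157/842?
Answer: -13051513702/2947 ≈ -4.4287e+6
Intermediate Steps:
o(u, m) = 157/842 + 85/m (o(u, m) = 85/m + 157*(1/842) = 85/m + 157/842 = 157/842 + 85/m)
o(98, 14) - 1*4428752 = (157/842 + 85/14) - 1*4428752 = (157/842 + 85*(1/14)) - 4428752 = (157/842 + 85/14) - 4428752 = 18442/2947 - 4428752 = -13051513702/2947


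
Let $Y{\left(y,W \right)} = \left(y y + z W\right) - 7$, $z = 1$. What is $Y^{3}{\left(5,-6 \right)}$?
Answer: $1728$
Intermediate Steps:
$Y{\left(y,W \right)} = -7 + W + y^{2}$ ($Y{\left(y,W \right)} = \left(y y + 1 W\right) - 7 = \left(y^{2} + W\right) - 7 = \left(W + y^{2}\right) - 7 = -7 + W + y^{2}$)
$Y^{3}{\left(5,-6 \right)} = \left(-7 - 6 + 5^{2}\right)^{3} = \left(-7 - 6 + 25\right)^{3} = 12^{3} = 1728$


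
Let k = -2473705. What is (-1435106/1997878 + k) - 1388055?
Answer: -3857663390193/998939 ≈ -3.8618e+6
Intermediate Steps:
(-1435106/1997878 + k) - 1388055 = (-1435106/1997878 - 2473705) - 1388055 = (-1435106*1/1997878 - 2473705) - 1388055 = (-717553/998939 - 2473705) - 1388055 = -2471081116548/998939 - 1388055 = -3857663390193/998939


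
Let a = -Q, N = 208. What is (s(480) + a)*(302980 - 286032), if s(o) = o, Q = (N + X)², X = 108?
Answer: -1684224448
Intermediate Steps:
Q = 99856 (Q = (208 + 108)² = 316² = 99856)
a = -99856 (a = -1*99856 = -99856)
(s(480) + a)*(302980 - 286032) = (480 - 99856)*(302980 - 286032) = -99376*16948 = -1684224448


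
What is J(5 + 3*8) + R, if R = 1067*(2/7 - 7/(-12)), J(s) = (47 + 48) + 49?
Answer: 89987/84 ≈ 1071.3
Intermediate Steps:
J(s) = 144 (J(s) = 95 + 49 = 144)
R = 77891/84 (R = 1067*(2*(⅐) - 7*(-1/12)) = 1067*(2/7 + 7/12) = 1067*(73/84) = 77891/84 ≈ 927.27)
J(5 + 3*8) + R = 144 + 77891/84 = 89987/84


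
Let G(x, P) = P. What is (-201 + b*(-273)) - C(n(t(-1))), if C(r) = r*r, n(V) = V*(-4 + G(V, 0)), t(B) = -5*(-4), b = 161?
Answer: -50554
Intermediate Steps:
t(B) = 20
n(V) = -4*V (n(V) = V*(-4 + 0) = V*(-4) = -4*V)
C(r) = r²
(-201 + b*(-273)) - C(n(t(-1))) = (-201 + 161*(-273)) - (-4*20)² = (-201 - 43953) - 1*(-80)² = -44154 - 1*6400 = -44154 - 6400 = -50554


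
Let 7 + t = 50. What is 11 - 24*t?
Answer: -1021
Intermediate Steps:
t = 43 (t = -7 + 50 = 43)
11 - 24*t = 11 - 24*43 = 11 - 1032 = -1021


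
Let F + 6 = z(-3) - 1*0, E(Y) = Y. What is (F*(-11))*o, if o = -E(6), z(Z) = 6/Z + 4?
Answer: -264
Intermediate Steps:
z(Z) = 4 + 6/Z
o = -6 (o = -1*6 = -6)
F = -4 (F = -6 + ((4 + 6/(-3)) - 1*0) = -6 + ((4 + 6*(-⅓)) + 0) = -6 + ((4 - 2) + 0) = -6 + (2 + 0) = -6 + 2 = -4)
(F*(-11))*o = -4*(-11)*(-6) = 44*(-6) = -264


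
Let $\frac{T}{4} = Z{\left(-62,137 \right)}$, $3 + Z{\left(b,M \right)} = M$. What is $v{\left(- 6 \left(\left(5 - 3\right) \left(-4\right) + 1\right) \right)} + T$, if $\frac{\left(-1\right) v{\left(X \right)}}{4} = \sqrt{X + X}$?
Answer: $536 - 8 \sqrt{21} \approx 499.34$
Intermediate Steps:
$Z{\left(b,M \right)} = -3 + M$
$T = 536$ ($T = 4 \left(-3 + 137\right) = 4 \cdot 134 = 536$)
$v{\left(X \right)} = - 4 \sqrt{2} \sqrt{X}$ ($v{\left(X \right)} = - 4 \sqrt{X + X} = - 4 \sqrt{2 X} = - 4 \sqrt{2} \sqrt{X}$)
$v{\left(- 6 \left(\left(5 - 3\right) \left(-4\right) + 1\right) \right)} + T = - 4 \sqrt{2} \sqrt{- 6 \left(\left(5 - 3\right) \left(-4\right) + 1\right)} + 536 = - 4 \sqrt{2} \sqrt{- 6 \left(2 \left(-4\right) + 1\right)} + 536 = - 4 \sqrt{2} \sqrt{- 6 \left(-8 + 1\right)} + 536 = - 4 \sqrt{2} \sqrt{\left(-6\right) \left(-7\right)} + 536 = - 4 \sqrt{2} \sqrt{42} + 536 = - 8 \sqrt{21} + 536 = 536 - 8 \sqrt{21}$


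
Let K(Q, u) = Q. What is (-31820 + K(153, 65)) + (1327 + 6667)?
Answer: -23673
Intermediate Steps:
(-31820 + K(153, 65)) + (1327 + 6667) = (-31820 + 153) + (1327 + 6667) = -31667 + 7994 = -23673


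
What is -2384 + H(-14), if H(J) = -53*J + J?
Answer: -1656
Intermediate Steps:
H(J) = -52*J
-2384 + H(-14) = -2384 - 52*(-14) = -2384 + 728 = -1656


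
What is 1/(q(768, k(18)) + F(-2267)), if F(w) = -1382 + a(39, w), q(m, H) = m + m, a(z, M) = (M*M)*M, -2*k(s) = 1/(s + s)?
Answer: -1/11650768009 ≈ -8.5831e-11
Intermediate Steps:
k(s) = -1/(4*s) (k(s) = -1/(2*(s + s)) = -1/(2*s)/2 = -1/(4*s))
a(z, M) = M³ (a(z, M) = M²*M = M³)
q(m, H) = 2*m
F(w) = -1382 + w³
1/(q(768, k(18)) + F(-2267)) = 1/(2*768 + (-1382 + (-2267)³)) = 1/(1536 + (-1382 - 11650768163)) = 1/(1536 - 11650769545) = 1/(-11650768009) = -1/11650768009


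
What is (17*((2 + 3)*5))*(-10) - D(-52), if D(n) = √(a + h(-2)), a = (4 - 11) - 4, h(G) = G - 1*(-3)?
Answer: -4250 - I*√10 ≈ -4250.0 - 3.1623*I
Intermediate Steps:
h(G) = 3 + G (h(G) = G + 3 = 3 + G)
a = -11 (a = -7 - 4 = -11)
D(n) = I*√10 (D(n) = √(-11 + (3 - 2)) = √(-11 + 1) = √(-10) = I*√10)
(17*((2 + 3)*5))*(-10) - D(-52) = (17*((2 + 3)*5))*(-10) - I*√10 = (17*(5*5))*(-10) - I*√10 = (17*25)*(-10) - I*√10 = 425*(-10) - I*√10 = -4250 - I*√10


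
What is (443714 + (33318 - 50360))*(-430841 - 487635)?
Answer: -391887991872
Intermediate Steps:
(443714 + (33318 - 50360))*(-430841 - 487635) = (443714 - 17042)*(-918476) = 426672*(-918476) = -391887991872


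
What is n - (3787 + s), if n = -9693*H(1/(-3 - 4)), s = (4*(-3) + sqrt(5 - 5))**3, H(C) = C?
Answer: -4720/7 ≈ -674.29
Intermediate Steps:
s = -1728 (s = (-12 + sqrt(0))**3 = (-12 + 0)**3 = (-12)**3 = -1728)
n = 9693/7 (n = -9693/(-3 - 4) = -9693/(-7) = -9693*(-1/7) = 9693/7 ≈ 1384.7)
n - (3787 + s) = 9693/7 - (3787 - 1728) = 9693/7 - 1*2059 = 9693/7 - 2059 = -4720/7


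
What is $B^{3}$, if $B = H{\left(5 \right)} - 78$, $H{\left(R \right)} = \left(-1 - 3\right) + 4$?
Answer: $-474552$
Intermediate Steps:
$H{\left(R \right)} = 0$ ($H{\left(R \right)} = -4 + 4 = 0$)
$B = -78$ ($B = 0 - 78 = -78$)
$B^{3} = \left(-78\right)^{3} = -474552$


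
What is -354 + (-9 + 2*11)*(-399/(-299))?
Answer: -7743/23 ≈ -336.65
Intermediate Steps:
-354 + (-9 + 2*11)*(-399/(-299)) = -354 + (-9 + 22)*(-399*(-1/299)) = -354 + 13*(399/299) = -354 + 399/23 = -7743/23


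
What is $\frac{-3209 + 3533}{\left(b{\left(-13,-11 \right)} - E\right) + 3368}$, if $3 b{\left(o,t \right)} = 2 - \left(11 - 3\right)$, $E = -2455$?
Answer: $\frac{324}{5821} \approx 0.055661$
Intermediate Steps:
$b{\left(o,t \right)} = -2$ ($b{\left(o,t \right)} = \frac{2 - \left(11 - 3\right)}{3} = \frac{2 - 8}{3} = \frac{1}{3} \left(-6\right) = -2$)
$\frac{-3209 + 3533}{\left(b{\left(-13,-11 \right)} - E\right) + 3368} = \frac{-3209 + 3533}{\left(-2 - -2455\right) + 3368} = \frac{324}{\left(-2 + 2455\right) + 3368} = \frac{324}{2453 + 3368} = \frac{324}{5821}$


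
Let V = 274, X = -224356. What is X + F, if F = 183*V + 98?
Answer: -174116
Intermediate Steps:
F = 50240 (F = 183*274 + 98 = 50142 + 98 = 50240)
X + F = -224356 + 50240 = -174116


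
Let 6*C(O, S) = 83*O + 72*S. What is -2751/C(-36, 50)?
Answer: -917/34 ≈ -26.971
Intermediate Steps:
C(O, S) = 12*S + 83*O/6 (C(O, S) = (83*O + 72*S)/6 = (72*S + 83*O)/6 = 12*S + 83*O/6)
-2751/C(-36, 50) = -2751/(12*50 + (83/6)*(-36)) = -2751/(600 - 498) = -2751/102 = -2751*1/102 = -917/34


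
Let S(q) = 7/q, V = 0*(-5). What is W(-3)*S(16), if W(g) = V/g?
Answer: 0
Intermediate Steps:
V = 0
W(g) = 0 (W(g) = 0/g = 0)
W(-3)*S(16) = 0*(7/16) = 0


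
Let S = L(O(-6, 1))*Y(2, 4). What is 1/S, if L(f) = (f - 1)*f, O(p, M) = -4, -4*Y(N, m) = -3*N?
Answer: 1/30 ≈ 0.033333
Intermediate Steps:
Y(N, m) = 3*N/4 (Y(N, m) = -(-3)*N/4 = 3*N/4)
L(f) = f*(-1 + f) (L(f) = (-1 + f)*f = f*(-1 + f))
S = 30 (S = (-4*(-1 - 4))*((¾)*2) = -4*(-5)*(3/2) = 20*(3/2) = 30)
1/S = 1/30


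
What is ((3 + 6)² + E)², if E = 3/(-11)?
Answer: 788544/121 ≈ 6516.9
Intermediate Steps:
E = -3/11 (E = 3*(-1/11) = -3/11 ≈ -0.27273)
((3 + 6)² + E)² = ((3 + 6)² - 3/11)² = (9² - 3/11)² = (81 - 3/11)² = (888/11)² = 788544/121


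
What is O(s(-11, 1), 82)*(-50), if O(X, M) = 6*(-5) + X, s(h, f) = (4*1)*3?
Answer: 900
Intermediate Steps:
s(h, f) = 12 (s(h, f) = 4*3 = 12)
O(X, M) = -30 + X
O(s(-11, 1), 82)*(-50) = (-30 + 12)*(-50) = -18*(-50) = 900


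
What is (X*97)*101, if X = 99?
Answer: 969903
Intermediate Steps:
(X*97)*101 = (99*97)*101 = 9603*101 = 969903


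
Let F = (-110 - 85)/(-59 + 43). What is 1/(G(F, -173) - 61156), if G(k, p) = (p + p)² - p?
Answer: 1/58733 ≈ 1.7026e-5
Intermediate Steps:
F = 195/16 (F = -195/(-16) = -195*(-1/16) = 195/16 ≈ 12.188)
G(k, p) = -p + 4*p² (G(k, p) = (2*p)² - p = 4*p² - p = -p + 4*p²)
1/(G(F, -173) - 61156) = 1/(-173*(-1 + 4*(-173)) - 61156) = 1/(-173*(-1 - 692) - 61156) = 1/(-173*(-693) - 61156) = 1/(119889 - 61156) = 1/58733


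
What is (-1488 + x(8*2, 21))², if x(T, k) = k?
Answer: 2152089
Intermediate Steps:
(-1488 + x(8*2, 21))² = (-1488 + 21)² = (-1467)² = 2152089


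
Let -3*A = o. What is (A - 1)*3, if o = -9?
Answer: 6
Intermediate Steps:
A = 3 (A = -⅓*(-9) = 3)
(A - 1)*3 = (3 - 1)*3 = 2*3 = 6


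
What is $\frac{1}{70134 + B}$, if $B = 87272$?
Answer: $\frac{1}{157406} \approx 6.353 \cdot 10^{-6}$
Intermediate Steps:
$\frac{1}{70134 + B} = \frac{1}{70134 + 87272} = \frac{1}{157406}$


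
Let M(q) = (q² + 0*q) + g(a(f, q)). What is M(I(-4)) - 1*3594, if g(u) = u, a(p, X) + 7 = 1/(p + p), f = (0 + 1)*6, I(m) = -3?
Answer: -43103/12 ≈ -3591.9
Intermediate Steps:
f = 6 (f = 1*6 = 6)
a(p, X) = -7 + 1/(2*p) (a(p, X) = -7 + 1/(p + p) = -7 + 1/(2*p))
M(q) = -83/12 + q² (M(q) = (q² + 0*q) + (-7 + (½)/6) = (q² + 0) + (-7 + (½)*(⅙)) = q² + (-7 + 1/12) = q² - 83/12 = -83/12 + q²)
M(I(-4)) - 1*3594 = (-83/12 + (-3)²) - 1*3594 = (-83/12 + 9) - 3594 = 25/12 - 3594 = -43103/12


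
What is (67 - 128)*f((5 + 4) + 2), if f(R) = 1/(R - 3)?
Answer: -61/8 ≈ -7.6250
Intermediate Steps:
f(R) = 1/(-3 + R)
(67 - 128)*f((5 + 4) + 2) = (67 - 128)/(-3 + ((5 + 4) + 2)) = -61/(-3 + (9 + 2)) = -61/(-3 + 11) = -61/8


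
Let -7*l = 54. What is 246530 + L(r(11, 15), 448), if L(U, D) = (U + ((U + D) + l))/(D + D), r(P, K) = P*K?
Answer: 96640097/392 ≈ 2.4653e+5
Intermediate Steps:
l = -54/7 (l = -⅐*54 = -54/7 ≈ -7.7143)
r(P, K) = K*P
L(U, D) = (-54/7 + D + 2*U)/(2*D) (L(U, D) = (U + ((U + D) - 54/7))/(D + D) = (U + ((D + U) - 54/7))/((2*D)) = (U + (-54/7 + D + U))*(1/(2*D)) = (-54/7 + D + 2*U)*(1/(2*D)) = (-54/7 + D + 2*U)/(2*D))
246530 + L(r(11, 15), 448) = 246530 + (-27/7 + 15*11 + (½)*448)/448 = 246530 + (-27/7 + 165 + 224)/448 = 246530 + (1/448)*(2696/7) = 246530 + 337/392 = 96640097/392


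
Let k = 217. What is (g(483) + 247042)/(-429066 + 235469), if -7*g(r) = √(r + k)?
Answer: -247042/193597 + 10*√7/1355179 ≈ -1.2760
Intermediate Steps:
g(r) = -√(217 + r)/7 (g(r) = -√(r + 217)/7 = -√(217 + r)/7)
(g(483) + 247042)/(-429066 + 235469) = (-√(217 + 483)/7 + 247042)/(-429066 + 235469) = (-10*√7/7 + 247042)/(-193597) = (-10*√7/7 + 247042)*(-1/193597) = (247042 - 10*√7/7)*(-1/193597) = -247042/193597 + 10*√7/1355179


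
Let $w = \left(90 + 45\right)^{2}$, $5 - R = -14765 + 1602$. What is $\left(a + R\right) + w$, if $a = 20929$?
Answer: $52322$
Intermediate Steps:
$R = 13168$ ($R = 5 - \left(-14765 + 1602\right) = 5 - -13163 = 5 + 13163 = 13168$)
$w = 18225$ ($w = 135^{2} = 18225$)
$\left(a + R\right) + w = \left(20929 + 13168\right) + 18225 = 34097 + 18225 = 52322$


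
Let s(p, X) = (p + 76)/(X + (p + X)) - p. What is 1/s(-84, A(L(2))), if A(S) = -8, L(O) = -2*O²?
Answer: 25/2102 ≈ 0.011893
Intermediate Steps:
s(p, X) = -p + (76 + p)/(p + 2*X) (s(p, X) = (76 + p)/(X + (X + p)) - p = (76 + p)/(p + 2*X) - p = -p + (76 + p)/(p + 2*X))
1/s(-84, A(L(2))) = 1/((76 - 84 - 1*(-84)² - 2*(-8)*(-84))/(-84 + 2*(-8))) = 1/((76 - 84 - 1*7056 - 1344)/(-84 - 16)) = 1/((76 - 84 - 7056 - 1344)/(-100)) = 1/(-1/100*(-8408)) = 1/(2102/25) = 25/2102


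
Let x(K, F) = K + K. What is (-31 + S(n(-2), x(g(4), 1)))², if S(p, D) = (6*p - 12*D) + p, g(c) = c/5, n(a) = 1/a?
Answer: 288369/100 ≈ 2883.7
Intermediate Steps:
g(c) = c/5 (g(c) = c*(⅕) = c/5)
x(K, F) = 2*K
S(p, D) = -12*D + 7*p (S(p, D) = (-12*D + 6*p) + p = -12*D + 7*p)
(-31 + S(n(-2), x(g(4), 1)))² = (-31 + (-24*(⅕)*4 + 7/(-2)))² = (-31 + (-24*4/5 + 7*(-½)))² = (-31 + (-12*8/5 - 7/2))² = (-31 + (-96/5 - 7/2))² = (-31 - 227/10)² = (-537/10)² = 288369/100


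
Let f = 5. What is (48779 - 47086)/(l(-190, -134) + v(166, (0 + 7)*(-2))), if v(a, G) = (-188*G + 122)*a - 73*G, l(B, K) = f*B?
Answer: 1693/457236 ≈ 0.0037027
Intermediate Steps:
l(B, K) = 5*B
v(a, G) = -73*G + a*(122 - 188*G) (v(a, G) = (122 - 188*G)*a - 73*G = a*(122 - 188*G) - 73*G = -73*G + a*(122 - 188*G))
(48779 - 47086)/(l(-190, -134) + v(166, (0 + 7)*(-2))) = (48779 - 47086)/(5*(-190) + (-73*(0 + 7)*(-2) + 122*166 - 188*(0 + 7)*(-2)*166)) = 1693/(-950 + (-511*(-2) + 20252 - 188*7*(-2)*166)) = 1693/(-950 + (-73*(-14) + 20252 - 188*(-14)*166)) = 1693/(-950 + (1022 + 20252 + 436912)) = 1693/(-950 + 458186) = 1693/457236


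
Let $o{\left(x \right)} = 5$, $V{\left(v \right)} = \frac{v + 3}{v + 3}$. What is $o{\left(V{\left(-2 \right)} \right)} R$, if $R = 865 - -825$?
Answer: $8450$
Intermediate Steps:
$R = 1690$ ($R = 865 + 825 = 1690$)
$V{\left(v \right)} = 1$ ($V{\left(v \right)} = \frac{3 + v}{3 + v} = 1$)
$o{\left(V{\left(-2 \right)} \right)} R = 5 \cdot 1690 = 8450$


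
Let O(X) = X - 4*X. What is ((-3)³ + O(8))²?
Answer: 2601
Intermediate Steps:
O(X) = -3*X
((-3)³ + O(8))² = ((-3)³ - 3*8)² = (-27 - 24)² = (-51)² = 2601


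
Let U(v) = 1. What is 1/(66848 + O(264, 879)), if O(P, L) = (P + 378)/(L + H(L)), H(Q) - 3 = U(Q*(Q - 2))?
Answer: 883/59027426 ≈ 1.4959e-5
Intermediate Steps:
H(Q) = 4 (H(Q) = 3 + 1 = 4)
O(P, L) = (378 + P)/(4 + L) (O(P, L) = (P + 378)/(L + 4) = (378 + P)/(4 + L))
1/(66848 + O(264, 879)) = 1/(66848 + (378 + 264)/(4 + 879)) = 1/(66848 + 642/883) = 1/(59027426/883) = 883/59027426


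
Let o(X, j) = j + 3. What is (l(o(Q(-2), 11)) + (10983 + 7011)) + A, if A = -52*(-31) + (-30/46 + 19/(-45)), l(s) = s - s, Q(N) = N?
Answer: 20291098/1035 ≈ 19605.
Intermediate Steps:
o(X, j) = 3 + j
l(s) = 0
A = 1667308/1035 (A = 1612 + (-30*1/46 + 19*(-1/45)) = 1612 + (-15/23 - 19/45) = 1612 - 1112/1035 = 1667308/1035 ≈ 1610.9)
(l(o(Q(-2), 11)) + (10983 + 7011)) + A = (0 + (10983 + 7011)) + 1667308/1035 = (0 + 17994) + 1667308/1035 = 17994 + 1667308/1035 = 20291098/1035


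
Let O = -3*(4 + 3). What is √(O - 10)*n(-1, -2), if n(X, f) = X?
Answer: -I*√31 ≈ -5.5678*I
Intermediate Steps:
O = -21 (O = -3*7 = -21)
√(O - 10)*n(-1, -2) = √(-21 - 10)*(-1) = √(-31)*(-1) = (I*√31)*(-1) = -I*√31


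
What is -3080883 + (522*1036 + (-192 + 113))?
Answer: -2540170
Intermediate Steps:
-3080883 + (522*1036 + (-192 + 113)) = -3080883 + (540792 - 79) = -3080883 + 540713 = -2540170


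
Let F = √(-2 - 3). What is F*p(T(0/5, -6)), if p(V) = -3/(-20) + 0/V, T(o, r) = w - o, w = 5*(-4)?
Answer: 3*I*√5/20 ≈ 0.33541*I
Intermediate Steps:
w = -20
T(o, r) = -20 - o
p(V) = 3/20 (p(V) = -3*(-1/20) + 0 = 3/20 + 0 = 3/20)
F = I*√5 (F = √(-5) = I*√5 ≈ 2.2361*I)
F*p(T(0/5, -6)) = (I*√5)*(3/20) = 3*I*√5/20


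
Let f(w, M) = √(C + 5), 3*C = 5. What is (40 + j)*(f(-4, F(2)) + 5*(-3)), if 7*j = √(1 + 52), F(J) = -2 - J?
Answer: -(45 - 2*√15)*(280 + √53)/21 ≈ -509.64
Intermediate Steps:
C = 5/3 (C = (⅓)*5 = 5/3 ≈ 1.6667)
f(w, M) = 2*√15/3 (f(w, M) = √(5/3 + 5) = √(20/3) = 2*√15/3)
j = √53/7 (j = √(1 + 52)/7 = √53/7 ≈ 1.0400)
(40 + j)*(f(-4, F(2)) + 5*(-3)) = (40 + √53/7)*(2*√15/3 + 5*(-3)) = (40 + √53/7)*(2*√15/3 - 15) = (40 + √53/7)*(-15 + 2*√15/3) = (-15 + 2*√15/3)*(40 + √53/7)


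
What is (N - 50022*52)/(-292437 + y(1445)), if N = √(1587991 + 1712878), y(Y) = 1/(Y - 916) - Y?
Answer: 1376005176/155463577 - 529*√3300869/155463577 ≈ 8.8448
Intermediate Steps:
y(Y) = 1/(-916 + Y) - Y
N = √3300869 ≈ 1816.8
(N - 50022*52)/(-292437 + y(1445)) = (√3300869 - 50022*52)/(-292437 + (1 - 1*1445² + 916*1445)/(-916 + 1445)) = (√3300869 - 2601144)/(-292437 + (1 - 1*2088025 + 1323620)/529) = (-2601144 + √3300869)/(-292437 + (1 - 2088025 + 1323620)/529) = (-2601144 + √3300869)/(-292437 + (1/529)*(-764404)) = (-2601144 + √3300869)/(-292437 - 764404/529) = (-2601144 + √3300869)/(-155463577/529) = (-2601144 + √3300869)*(-529/155463577) = 1376005176/155463577 - 529*√3300869/155463577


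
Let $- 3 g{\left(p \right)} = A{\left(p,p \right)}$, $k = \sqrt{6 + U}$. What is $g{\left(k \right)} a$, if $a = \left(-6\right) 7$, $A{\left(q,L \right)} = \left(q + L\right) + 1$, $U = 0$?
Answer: $14 + 28 \sqrt{6} \approx 82.586$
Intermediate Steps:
$A{\left(q,L \right)} = 1 + L + q$ ($A{\left(q,L \right)} = \left(L + q\right) + 1 = 1 + L + q$)
$k = \sqrt{6}$ ($k = \sqrt{6 + 0} = \sqrt{6} \approx 2.4495$)
$a = -42$
$g{\left(p \right)} = - \frac{1}{3} - \frac{2 p}{3}$ ($g{\left(p \right)} = - \frac{1 + p + p}{3} = - \frac{1 + 2 p}{3} = - \frac{1}{3} - \frac{2 p}{3}$)
$g{\left(k \right)} a = \left(- \frac{1}{3} - \frac{2 \sqrt{6}}{3}\right) \left(-42\right) = 14 + 28 \sqrt{6}$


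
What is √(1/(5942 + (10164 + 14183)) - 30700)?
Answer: I*√28164902064411/30289 ≈ 175.21*I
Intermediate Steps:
√(1/(5942 + (10164 + 14183)) - 30700) = √(1/(5942 + 24347) - 30700) = √(1/30289 - 30700) = √(-929872299/30289) = I*√28164902064411/30289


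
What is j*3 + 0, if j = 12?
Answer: 36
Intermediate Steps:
j*3 + 0 = 12*3 + 0 = 36 + 0 = 36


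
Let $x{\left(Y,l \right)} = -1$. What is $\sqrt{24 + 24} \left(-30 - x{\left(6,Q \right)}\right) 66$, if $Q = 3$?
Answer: $- 7656 \sqrt{3} \approx -13261.0$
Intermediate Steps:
$\sqrt{24 + 24} \left(-30 - x{\left(6,Q \right)}\right) 66 = \sqrt{24 + 24} \left(-30 - -1\right) 66 = \sqrt{48} \left(-30 + 1\right) 66 = 4 \sqrt{3} \left(-29\right) 66 = - 116 \sqrt{3} \cdot 66 = - 7656 \sqrt{3}$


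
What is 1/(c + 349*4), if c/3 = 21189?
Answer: 1/64963 ≈ 1.5393e-5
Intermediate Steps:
c = 63567 (c = 3*21189 = 63567)
1/(c + 349*4) = 1/(63567 + 349*4) = 1/(63567 + 1396) = 1/64963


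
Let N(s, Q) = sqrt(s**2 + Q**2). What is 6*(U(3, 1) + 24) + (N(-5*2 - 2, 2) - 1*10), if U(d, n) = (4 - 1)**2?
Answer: 188 + 2*sqrt(37) ≈ 200.17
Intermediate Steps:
U(d, n) = 9 (U(d, n) = 3**2 = 9)
N(s, Q) = sqrt(Q**2 + s**2)
6*(U(3, 1) + 24) + (N(-5*2 - 2, 2) - 1*10) = 6*(9 + 24) + (sqrt(2**2 + (-5*2 - 2)**2) - 1*10) = 6*33 + (sqrt(4 + (-10 - 2)**2) - 10) = 198 + (sqrt(4 + (-12)**2) - 10) = 198 + (sqrt(4 + 144) - 10) = 198 + (sqrt(148) - 10) = 198 + (2*sqrt(37) - 10) = 198 + (-10 + 2*sqrt(37)) = 188 + 2*sqrt(37)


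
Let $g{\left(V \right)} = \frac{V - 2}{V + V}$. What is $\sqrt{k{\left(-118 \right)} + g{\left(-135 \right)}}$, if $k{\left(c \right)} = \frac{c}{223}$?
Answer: $\frac{i \sqrt{8757210}}{20070} \approx 0.14745 i$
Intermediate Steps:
$k{\left(c \right)} = \frac{c}{223}$ ($k{\left(c \right)} = c \frac{1}{223} = \frac{c}{223}$)
$g{\left(V \right)} = \frac{-2 + V}{2 V}$
$\sqrt{k{\left(-118 \right)} + g{\left(-135 \right)}} = \sqrt{\frac{1}{223} \left(-118\right) + \frac{-2 - 135}{2 \left(-135\right)}} = \sqrt{- \frac{118}{223} + \frac{1}{2} \left(- \frac{1}{135}\right) \left(-137\right)} = \sqrt{- \frac{118}{223} + \frac{137}{270}} = \sqrt{- \frac{1309}{60210}} = \frac{i \sqrt{8757210}}{20070}$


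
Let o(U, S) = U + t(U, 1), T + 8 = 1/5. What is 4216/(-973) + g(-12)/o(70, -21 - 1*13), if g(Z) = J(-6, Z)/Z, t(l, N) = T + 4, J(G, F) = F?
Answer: -1390631/322063 ≈ -4.3179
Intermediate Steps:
T = -39/5 (T = -8 + 1/5 = -8 + ⅕ = -39/5 ≈ -7.8000)
t(l, N) = -19/5 (t(l, N) = -39/5 + 4 = -19/5)
o(U, S) = -19/5 + U (o(U, S) = U - 19/5 = -19/5 + U)
g(Z) = 1 (g(Z) = Z/Z = 1)
4216/(-973) + g(-12)/o(70, -21 - 1*13) = 4216/(-973) + 1/(-19/5 + 70) = 4216*(-1/973) + 1/(331/5) = -4216/973 + 1*(5/331) = -4216/973 + 5/331 = -1390631/322063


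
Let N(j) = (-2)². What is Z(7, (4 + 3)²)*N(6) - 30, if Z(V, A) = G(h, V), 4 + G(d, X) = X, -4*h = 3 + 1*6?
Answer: -18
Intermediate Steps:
h = -9/4 (h = -(3 + 1*6)/4 = -(3 + 6)/4 = -¼*9 = -9/4 ≈ -2.2500)
G(d, X) = -4 + X
Z(V, A) = -4 + V
N(j) = 4
Z(7, (4 + 3)²)*N(6) - 30 = (-4 + 7)*4 - 30 = 3*4 - 30 = 12 - 30 = -18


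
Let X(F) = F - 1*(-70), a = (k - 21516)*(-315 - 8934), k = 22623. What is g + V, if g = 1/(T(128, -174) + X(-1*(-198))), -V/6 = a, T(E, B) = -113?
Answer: 9521937991/155 ≈ 6.1432e+7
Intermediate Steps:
a = -10238643 (a = (22623 - 21516)*(-315 - 8934) = 1107*(-9249) = -10238643)
V = 61431858 (V = -6*(-10238643) = 61431858)
X(F) = 70 + F (X(F) = F + 70 = 70 + F)
g = 1/155 (g = 1/(-113 + (70 - 1*(-198))) = 1/(-113 + (70 + 198)) = 1/(-113 + 268) = 1/155 ≈ 0.0064516)
g + V = 1/155 + 61431858 = 9521937991/155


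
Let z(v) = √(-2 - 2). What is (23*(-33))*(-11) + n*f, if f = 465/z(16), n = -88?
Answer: 8349 + 20460*I ≈ 8349.0 + 20460.0*I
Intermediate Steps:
z(v) = 2*I (z(v) = √(-4) = 2*I)
f = -465*I/2 (f = 465/((2*I)) = 465*(-I/2) = -465*I/2 ≈ -232.5*I)
(23*(-33))*(-11) + n*f = (23*(-33))*(-11) - (-20460)*I = -759*(-11) + 20460*I = 8349 + 20460*I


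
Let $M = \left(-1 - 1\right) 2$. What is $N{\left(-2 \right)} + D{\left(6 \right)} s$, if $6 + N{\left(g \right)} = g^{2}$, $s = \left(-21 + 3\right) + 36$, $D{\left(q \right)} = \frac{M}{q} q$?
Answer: $-74$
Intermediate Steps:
$M = -4$ ($M = \left(-2\right) 2 = -4$)
$D{\left(q \right)} = -4$ ($D{\left(q \right)} = - \frac{4}{q} q = -4$)
$s = 18$ ($s = -18 + 36 = 18$)
$N{\left(g \right)} = -6 + g^{2}$
$N{\left(-2 \right)} + D{\left(6 \right)} s = \left(-6 + \left(-2\right)^{2}\right) - 72 = \left(-6 + 4\right) - 72 = -2 - 72 = -74$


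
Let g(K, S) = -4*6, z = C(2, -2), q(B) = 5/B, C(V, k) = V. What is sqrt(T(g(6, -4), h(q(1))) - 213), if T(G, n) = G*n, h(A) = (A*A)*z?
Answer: 3*I*sqrt(157) ≈ 37.59*I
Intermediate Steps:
z = 2
h(A) = 2*A**2 (h(A) = (A*A)*2 = A**2*2 = 2*A**2)
g(K, S) = -24
sqrt(T(g(6, -4), h(q(1))) - 213) = sqrt(-48*(5/1)**2 - 213) = sqrt(-48*(5*1)**2 - 213) = sqrt(-48*5**2 - 213) = sqrt(-48*25 - 213) = sqrt(-24*50 - 213) = sqrt(-1200 - 213) = sqrt(-1413) = 3*I*sqrt(157)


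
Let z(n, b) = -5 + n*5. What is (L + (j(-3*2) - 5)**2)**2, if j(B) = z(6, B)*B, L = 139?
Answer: 583898896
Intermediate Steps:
z(n, b) = -5 + 5*n
j(B) = 25*B (j(B) = (-5 + 5*6)*B = (-5 + 30)*B = 25*B)
(L + (j(-3*2) - 5)**2)**2 = (139 + (25*(-3*2) - 5)**2)**2 = (139 + (25*(-6) - 5)**2)**2 = (139 + (-150 - 5)**2)**2 = (139 + (-155)**2)**2 = (139 + 24025)**2 = 24164**2 = 583898896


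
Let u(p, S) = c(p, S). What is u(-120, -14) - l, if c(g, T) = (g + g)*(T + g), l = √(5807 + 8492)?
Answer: 32160 - √14299 ≈ 32040.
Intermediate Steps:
l = √14299 ≈ 119.58
c(g, T) = 2*g*(T + g) (c(g, T) = (2*g)*(T + g) = 2*g*(T + g))
u(p, S) = 2*p*(S + p)
u(-120, -14) - l = 2*(-120)*(-14 - 120) - √14299 = 2*(-120)*(-134) - √14299 = 32160 - √14299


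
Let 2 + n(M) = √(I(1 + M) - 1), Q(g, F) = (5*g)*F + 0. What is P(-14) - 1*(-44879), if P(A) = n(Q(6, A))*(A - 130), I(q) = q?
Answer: 45167 - 288*I*√105 ≈ 45167.0 - 2951.1*I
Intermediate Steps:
Q(g, F) = 5*F*g (Q(g, F) = 5*F*g + 0 = 5*F*g)
n(M) = -2 + √M (n(M) = -2 + √((1 + M) - 1) = -2 + √M)
P(A) = (-130 + A)*(-2 + √30*√A) (P(A) = (-2 + √(5*A*6))*(A - 130) = (-2 + √(30*A))*(-130 + A) = (-2 + √30*√A)*(-130 + A) = (-130 + A)*(-2 + √30*√A))
P(-14) - 1*(-44879) = (-130 - 14)*(-2 + √30*√(-14)) - 1*(-44879) = -144*(-2 + √30*(I*√14)) + 44879 = -144*(-2 + 2*I*√105) + 44879 = (288 - 288*I*√105) + 44879 = 45167 - 288*I*√105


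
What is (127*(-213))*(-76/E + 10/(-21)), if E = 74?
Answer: 10531856/259 ≈ 40664.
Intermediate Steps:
(127*(-213))*(-76/E + 10/(-21)) = (127*(-213))*(-76/74 + 10/(-21)) = -27051*(-76*1/74 + 10*(-1/21)) = -27051*(-38/37 - 10/21) = -27051*(-1168/777) = 10531856/259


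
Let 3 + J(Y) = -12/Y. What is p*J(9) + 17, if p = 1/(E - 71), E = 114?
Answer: 2180/129 ≈ 16.899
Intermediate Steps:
J(Y) = -3 - 12/Y
p = 1/43 (p = 1/(114 - 71) = 1/43 ≈ 0.023256)
p*J(9) + 17 = (-3 - 12/9)/43 + 17 = (-3 - 12*⅑)/43 + 17 = (-3 - 4/3)/43 + 17 = (1/43)*(-13/3) + 17 = -13/129 + 17 = 2180/129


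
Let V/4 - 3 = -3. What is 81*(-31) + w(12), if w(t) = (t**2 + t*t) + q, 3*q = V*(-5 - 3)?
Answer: -2223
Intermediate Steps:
V = 0 (V = 12 + 4*(-3) = 12 - 12 = 0)
q = 0 (q = (0*(-5 - 3))/3 = (0*(-8))/3 = (1/3)*0 = 0)
w(t) = 2*t**2 (w(t) = (t**2 + t*t) + 0 = (t**2 + t**2) + 0 = 2*t**2 + 0 = 2*t**2)
81*(-31) + w(12) = 81*(-31) + 2*12**2 = -2511 + 2*144 = -2511 + 288 = -2223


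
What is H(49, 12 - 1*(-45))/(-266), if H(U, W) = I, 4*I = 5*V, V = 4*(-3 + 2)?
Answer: 5/266 ≈ 0.018797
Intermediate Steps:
V = -4 (V = 4*(-1) = -4)
I = -5 (I = (5*(-4))/4 = (¼)*(-20) = -5)
H(U, W) = -5
H(49, 12 - 1*(-45))/(-266) = -5/(-266) = -5*(-1/266) = 5/266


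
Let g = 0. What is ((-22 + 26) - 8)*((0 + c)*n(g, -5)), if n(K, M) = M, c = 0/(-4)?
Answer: 0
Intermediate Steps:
c = 0 (c = 0*(-¼) = 0)
((-22 + 26) - 8)*((0 + c)*n(g, -5)) = ((-22 + 26) - 8)*((0 + 0)*(-5)) = (4 - 8)*(0*(-5)) = -4*0 = 0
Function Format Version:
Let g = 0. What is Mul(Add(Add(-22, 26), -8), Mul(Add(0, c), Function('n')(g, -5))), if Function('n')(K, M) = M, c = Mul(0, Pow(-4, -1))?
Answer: 0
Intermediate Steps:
c = 0 (c = Mul(0, Rational(-1, 4)) = 0)
Mul(Add(Add(-22, 26), -8), Mul(Add(0, c), Function('n')(g, -5))) = Mul(Add(Add(-22, 26), -8), Mul(Add(0, 0), -5)) = Mul(Add(4, -8), Mul(0, -5)) = Mul(-4, 0) = 0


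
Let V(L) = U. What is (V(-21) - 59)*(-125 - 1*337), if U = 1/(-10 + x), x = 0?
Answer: 136521/5 ≈ 27304.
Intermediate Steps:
U = -⅒ (U = 1/(-10 + 0) = 1/(-10) = -⅒ ≈ -0.10000)
V(L) = -⅒
(V(-21) - 59)*(-125 - 1*337) = (-⅒ - 59)*(-125 - 1*337) = -591*(-125 - 337)/10 = -591/10*(-462) = 136521/5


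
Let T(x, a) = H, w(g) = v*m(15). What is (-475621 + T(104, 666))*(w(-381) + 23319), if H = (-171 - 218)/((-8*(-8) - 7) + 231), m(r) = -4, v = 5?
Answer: -3191479242863/288 ≈ -1.1082e+10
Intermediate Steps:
w(g) = -20 (w(g) = 5*(-4) = -20)
H = -389/288 (H = -389/((64 - 7) + 231) = -389/(57 + 231) = -389/288 ≈ -1.3507)
T(x, a) = -389/288
(-475621 + T(104, 666))*(w(-381) + 23319) = (-475621 - 389/288)*(-20 + 23319) = -136979237/288*23299 = -3191479242863/288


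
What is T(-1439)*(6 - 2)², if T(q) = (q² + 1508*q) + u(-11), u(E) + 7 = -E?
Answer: -1588592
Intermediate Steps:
u(E) = -7 - E
T(q) = 4 + q² + 1508*q (T(q) = (q² + 1508*q) + (-7 - 1*(-11)) = (q² + 1508*q) + (-7 + 11) = (q² + 1508*q) + 4 = 4 + q² + 1508*q)
T(-1439)*(6 - 2)² = (4 + (-1439)² + 1508*(-1439))*(6 - 2)² = (4 + 2070721 - 2170012)*4² = -99287*16 = -1588592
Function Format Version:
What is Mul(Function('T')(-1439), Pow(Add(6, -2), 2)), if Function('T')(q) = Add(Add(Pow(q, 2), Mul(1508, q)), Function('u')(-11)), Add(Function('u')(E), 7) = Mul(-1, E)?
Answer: -1588592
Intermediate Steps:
Function('u')(E) = Add(-7, Mul(-1, E))
Function('T')(q) = Add(4, Pow(q, 2), Mul(1508, q)) (Function('T')(q) = Add(Add(Pow(q, 2), Mul(1508, q)), Add(-7, Mul(-1, -11))) = Add(Add(Pow(q, 2), Mul(1508, q)), Add(-7, 11)) = Add(Add(Pow(q, 2), Mul(1508, q)), 4) = Add(4, Pow(q, 2), Mul(1508, q)))
Mul(Function('T')(-1439), Pow(Add(6, -2), 2)) = Mul(Add(4, Pow(-1439, 2), Mul(1508, -1439)), Pow(Add(6, -2), 2)) = Mul(Add(4, 2070721, -2170012), Pow(4, 2)) = Mul(-99287, 16) = -1588592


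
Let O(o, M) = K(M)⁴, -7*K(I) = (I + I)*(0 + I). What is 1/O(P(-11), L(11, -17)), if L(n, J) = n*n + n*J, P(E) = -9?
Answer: 2401/5760649700315136 ≈ 4.1679e-13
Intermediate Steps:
K(I) = -2*I²/7 (K(I) = -(I + I)*(0 + I)/7 = -2*I*I/7 = -2*I²/7)
L(n, J) = n² + J*n
O(o, M) = 16*M⁸/2401 (O(o, M) = (-2*M²/7)⁴ = 16*M⁸/2401)
1/O(P(-11), L(11, -17)) = 1/(16*(11*(-17 + 11))⁸/2401) = 1/(16*(11*(-6))⁸/2401) = 1/((16/2401)*(-66)⁸) = 1/((16/2401)*360040606269696) = 1/(5760649700315136/2401) = 2401/5760649700315136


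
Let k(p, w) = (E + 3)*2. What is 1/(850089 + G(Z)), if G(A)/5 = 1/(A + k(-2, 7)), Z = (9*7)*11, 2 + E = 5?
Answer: 141/119862550 ≈ 1.1763e-6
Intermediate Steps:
E = 3 (E = -2 + 5 = 3)
k(p, w) = 12 (k(p, w) = (3 + 3)*2 = 6*2 = 12)
Z = 693 (Z = 63*11 = 693)
G(A) = 5/(12 + A) (G(A) = 5/(A + 12) = 5/(12 + A))
1/(850089 + G(Z)) = 1/(850089 + 5/(12 + 693)) = 1/(850089 + 5/705) = 1/(850089 + 5*(1/705)) = 1/(850089 + 1/141) = 1/(119862550/141) = 141/119862550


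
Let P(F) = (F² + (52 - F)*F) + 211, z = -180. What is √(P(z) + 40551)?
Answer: √31402 ≈ 177.21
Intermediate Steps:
P(F) = 211 + F² + F*(52 - F) (P(F) = (F² + F*(52 - F)) + 211 = 211 + F² + F*(52 - F))
√(P(z) + 40551) = √((211 + 52*(-180)) + 40551) = √((211 - 9360) + 40551) = √(-9149 + 40551) = √31402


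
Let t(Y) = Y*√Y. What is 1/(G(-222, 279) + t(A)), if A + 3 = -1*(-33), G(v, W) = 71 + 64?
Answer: -1/65 + 2*√30/585 ≈ 0.0033409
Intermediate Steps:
G(v, W) = 135
A = 30 (A = -3 - 1*(-33) = -3 + 33 = 30)
t(Y) = Y^(3/2)
1/(G(-222, 279) + t(A)) = 1/(135 + 30^(3/2)) = 1/(135 + 30*√30)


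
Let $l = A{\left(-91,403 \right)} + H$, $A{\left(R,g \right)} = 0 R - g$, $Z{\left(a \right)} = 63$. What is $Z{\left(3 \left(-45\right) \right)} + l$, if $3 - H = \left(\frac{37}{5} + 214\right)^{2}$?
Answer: $- \frac{1233874}{25} \approx -49355.0$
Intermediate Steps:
$H = - \frac{1225374}{25}$ ($H = 3 - \left(\frac{37}{5} + 214\right)^{2} = 3 - \left(\frac{1107}{5}\right)^{2} = 3 - \frac{1225449}{25} = - \frac{1225374}{25} \approx -49015.0$)
$A{\left(R,g \right)} = - g$ ($A{\left(R,g \right)} = 0 - g = - g$)
$l = - \frac{1235449}{25}$ ($l = \left(-1\right) 403 - \frac{1225374}{25} = -403 - \frac{1225374}{25} = - \frac{1235449}{25} \approx -49418.0$)
$Z{\left(3 \left(-45\right) \right)} + l = 63 - \frac{1235449}{25} = - \frac{1233874}{25}$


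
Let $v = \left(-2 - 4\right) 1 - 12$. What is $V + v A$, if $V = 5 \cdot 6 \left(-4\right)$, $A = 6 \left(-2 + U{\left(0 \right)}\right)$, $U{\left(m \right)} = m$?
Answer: $96$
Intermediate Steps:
$A = -12$ ($A = 6 \left(-2 + 0\right) = 6 \left(-2\right) = -12$)
$V = -120$ ($V = 30 \left(-4\right) = -120$)
$v = -18$ ($v = \left(-6\right) 1 - 12 = -6 - 12 = -18$)
$V + v A = -120 - -216 = -120 + 216 = 96$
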